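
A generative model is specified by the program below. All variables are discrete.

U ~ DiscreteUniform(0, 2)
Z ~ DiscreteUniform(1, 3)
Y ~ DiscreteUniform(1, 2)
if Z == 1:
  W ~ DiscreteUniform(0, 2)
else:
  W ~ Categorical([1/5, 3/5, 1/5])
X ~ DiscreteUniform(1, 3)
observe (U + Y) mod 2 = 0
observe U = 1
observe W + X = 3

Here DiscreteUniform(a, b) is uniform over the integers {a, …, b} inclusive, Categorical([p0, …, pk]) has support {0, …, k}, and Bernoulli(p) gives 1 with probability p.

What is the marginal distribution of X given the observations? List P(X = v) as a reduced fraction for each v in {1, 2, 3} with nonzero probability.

Enumerate traces; 9 have nonzero weight after conditioning:
  (U=1, Z=1, Y=1, W=0, X=3) weight 1/162
  (U=1, Z=1, Y=1, W=1, X=2) weight 1/162
  (U=1, Z=1, Y=1, W=2, X=1) weight 1/162
  (U=1, Z=2, Y=1, W=0, X=3) weight 1/270
  (U=1, Z=2, Y=1, W=1, X=2) weight 1/90
  (U=1, Z=2, Y=1, W=2, X=1) weight 1/270
  (U=1, Z=3, Y=1, W=0, X=3) weight 1/270
  (U=1, Z=3, Y=1, W=1, X=2) weight 1/90
  … 1 more
Group by X:
  weight(X=1) = 11/810
  weight(X=2) = 23/810
  weight(X=3) = 11/810
Total weight = 11/810 + 23/810 + 11/810 = 1/18
P(X=1 | obs) = 11/810 / 1/18 = 11/45
P(X=2 | obs) = 23/810 / 1/18 = 23/45
P(X=3 | obs) = 11/810 / 1/18 = 11/45

P(X=1) = 11/45, P(X=2) = 23/45, P(X=3) = 11/45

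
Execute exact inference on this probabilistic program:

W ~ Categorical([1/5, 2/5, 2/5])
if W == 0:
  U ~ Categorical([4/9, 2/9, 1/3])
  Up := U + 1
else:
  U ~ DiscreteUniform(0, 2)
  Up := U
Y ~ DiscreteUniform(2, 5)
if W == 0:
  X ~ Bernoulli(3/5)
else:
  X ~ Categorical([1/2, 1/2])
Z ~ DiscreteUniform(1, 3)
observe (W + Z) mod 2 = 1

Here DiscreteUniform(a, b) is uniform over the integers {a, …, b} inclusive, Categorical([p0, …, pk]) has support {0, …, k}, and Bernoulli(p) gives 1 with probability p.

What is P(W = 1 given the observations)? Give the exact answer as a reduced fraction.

P(W = 1 | obs) = 1/4

Enumerate traces; 120 have nonzero weight after conditioning:
  (W=0, U=0, Y=2, X=0, Z=1) weight 2/675
  (W=0, U=0, Y=2, X=0, Z=3) weight 2/675
  (W=0, U=0, Y=2, X=1, Z=1) weight 1/225
  (W=0, U=0, Y=2, X=1, Z=3) weight 1/225
  (W=0, U=0, Y=3, X=0, Z=1) weight 2/675
  (W=0, U=0, Y=3, X=0, Z=3) weight 2/675
  (W=0, U=0, Y=3, X=1, Z=1) weight 1/225
  (W=0, U=0, Y=3, X=1, Z=3) weight 1/225
  (W=1, U=0, Y=2, X=0, Z=2) weight 1/180
  (W=2, U=0, Y=2, X=0, Z=1) weight 1/180
  … 110 more
Group by W:
  weight(W=0) = 2/15
  weight(W=1) = 2/15
  weight(W=2) = 4/15
Total weight = 2/15 + 2/15 + 4/15 = 8/15
P(W=0 | obs) = 2/15 / 8/15 = 1/4
P(W=1 | obs) = 2/15 / 8/15 = 1/4
P(W=2 | obs) = 4/15 / 8/15 = 1/2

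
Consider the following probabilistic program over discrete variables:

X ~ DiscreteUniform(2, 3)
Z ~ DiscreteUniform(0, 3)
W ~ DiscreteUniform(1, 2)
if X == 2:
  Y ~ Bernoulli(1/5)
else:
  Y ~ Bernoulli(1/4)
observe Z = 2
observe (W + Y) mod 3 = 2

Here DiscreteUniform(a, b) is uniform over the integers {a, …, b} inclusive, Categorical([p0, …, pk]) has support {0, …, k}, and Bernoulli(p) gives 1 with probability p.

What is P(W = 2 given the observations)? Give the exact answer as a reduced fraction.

Enumerate traces; 4 have nonzero weight after conditioning:
  (X=2, Z=2, W=1, Y=1) weight 1/80
  (X=2, Z=2, W=2, Y=0) weight 1/20
  (X=3, Z=2, W=1, Y=1) weight 1/64
  (X=3, Z=2, W=2, Y=0) weight 3/64
Group by W:
  weight(W=1) = 9/320
  weight(W=2) = 31/320
Total weight = 9/320 + 31/320 = 1/8
P(W=1 | obs) = 9/320 / 1/8 = 9/40
P(W=2 | obs) = 31/320 / 1/8 = 31/40

P(W = 2 | obs) = 31/40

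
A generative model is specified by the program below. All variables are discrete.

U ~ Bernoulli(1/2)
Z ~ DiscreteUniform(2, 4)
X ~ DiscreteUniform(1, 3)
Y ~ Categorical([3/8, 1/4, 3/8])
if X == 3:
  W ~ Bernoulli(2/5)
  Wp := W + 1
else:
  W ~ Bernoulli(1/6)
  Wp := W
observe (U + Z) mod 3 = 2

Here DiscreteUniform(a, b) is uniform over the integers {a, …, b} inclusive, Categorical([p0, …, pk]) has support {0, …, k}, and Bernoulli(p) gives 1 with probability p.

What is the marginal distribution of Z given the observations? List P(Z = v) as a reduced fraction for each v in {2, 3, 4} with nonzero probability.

P(Z=2) = 1/2, P(Z=4) = 1/2

Enumerate traces; 36 have nonzero weight after conditioning:
  (U=0, Z=2, X=1, Y=0, W=0) weight 5/288
  (U=0, Z=2, X=1, Y=0, W=1) weight 1/288
  (U=0, Z=2, X=1, Y=1, W=0) weight 5/432
  (U=0, Z=2, X=1, Y=1, W=1) weight 1/432
  (U=0, Z=2, X=1, Y=2, W=0) weight 5/288
  (U=0, Z=2, X=1, Y=2, W=1) weight 1/288
  (U=0, Z=2, X=2, Y=0, W=0) weight 5/288
  (U=0, Z=2, X=2, Y=0, W=1) weight 1/288
  (U=1, Z=4, X=1, Y=0, W=0) weight 5/288
  … 27 more
Group by Z:
  weight(Z=2) = 1/6
  weight(Z=4) = 1/6
Total weight = 1/6 + 1/6 = 1/3
P(Z=2 | obs) = 1/6 / 1/3 = 1/2
P(Z=4 | obs) = 1/6 / 1/3 = 1/2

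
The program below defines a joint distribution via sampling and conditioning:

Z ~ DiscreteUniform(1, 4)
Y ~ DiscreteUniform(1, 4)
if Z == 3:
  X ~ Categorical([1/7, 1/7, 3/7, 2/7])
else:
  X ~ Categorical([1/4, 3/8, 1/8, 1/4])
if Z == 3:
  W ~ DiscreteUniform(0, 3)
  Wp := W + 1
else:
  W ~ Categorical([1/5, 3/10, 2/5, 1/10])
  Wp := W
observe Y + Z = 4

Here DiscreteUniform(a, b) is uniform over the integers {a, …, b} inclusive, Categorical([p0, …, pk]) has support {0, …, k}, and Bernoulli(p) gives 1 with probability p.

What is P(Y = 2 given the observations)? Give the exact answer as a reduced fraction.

Enumerate traces; 48 have nonzero weight after conditioning:
  (Z=1, Y=3, X=0, W=0) weight 1/320
  (Z=1, Y=3, X=0, W=1) weight 3/640
  (Z=1, Y=3, X=0, W=2) weight 1/160
  (Z=1, Y=3, X=0, W=3) weight 1/640
  (Z=1, Y=3, X=1, W=0) weight 3/640
  (Z=1, Y=3, X=1, W=1) weight 9/1280
  (Z=1, Y=3, X=1, W=2) weight 3/320
  (Z=1, Y=3, X=1, W=3) weight 3/1280
  (Z=2, Y=2, X=0, W=0) weight 1/320
  (Z=3, Y=1, X=0, W=0) weight 1/448
  … 38 more
Group by Y:
  weight(Y=1) = 1/16
  weight(Y=2) = 1/16
  weight(Y=3) = 1/16
Total weight = 1/16 + 1/16 + 1/16 = 3/16
P(Y=1 | obs) = 1/16 / 3/16 = 1/3
P(Y=2 | obs) = 1/16 / 3/16 = 1/3
P(Y=3 | obs) = 1/16 / 3/16 = 1/3

P(Y = 2 | obs) = 1/3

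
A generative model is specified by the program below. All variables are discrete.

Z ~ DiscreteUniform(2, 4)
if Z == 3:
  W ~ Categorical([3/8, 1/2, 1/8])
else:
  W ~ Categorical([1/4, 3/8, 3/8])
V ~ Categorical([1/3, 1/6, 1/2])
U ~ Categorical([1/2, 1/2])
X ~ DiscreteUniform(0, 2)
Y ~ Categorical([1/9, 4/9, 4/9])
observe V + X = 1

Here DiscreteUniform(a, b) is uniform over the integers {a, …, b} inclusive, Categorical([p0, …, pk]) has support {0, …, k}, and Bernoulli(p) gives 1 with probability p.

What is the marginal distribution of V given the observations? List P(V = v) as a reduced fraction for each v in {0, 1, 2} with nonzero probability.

Enumerate traces; 108 have nonzero weight after conditioning:
  (Z=2, W=0, V=0, U=0, X=1, Y=0) weight 1/1944
  (Z=2, W=0, V=0, U=0, X=1, Y=1) weight 1/486
  (Z=2, W=0, V=0, U=0, X=1, Y=2) weight 1/486
  (Z=2, W=0, V=0, U=1, X=1, Y=0) weight 1/1944
  (Z=2, W=0, V=0, U=1, X=1, Y=1) weight 1/486
  (Z=2, W=0, V=0, U=1, X=1, Y=2) weight 1/486
  (Z=2, W=0, V=1, U=0, X=0, Y=0) weight 1/3888
  (Z=2, W=0, V=1, U=0, X=0, Y=1) weight 1/972
  … 100 more
Group by V:
  weight(V=0) = 1/9
  weight(V=1) = 1/18
Total weight = 1/9 + 1/18 = 1/6
P(V=0 | obs) = 1/9 / 1/6 = 2/3
P(V=1 | obs) = 1/18 / 1/6 = 1/3

P(V=0) = 2/3, P(V=1) = 1/3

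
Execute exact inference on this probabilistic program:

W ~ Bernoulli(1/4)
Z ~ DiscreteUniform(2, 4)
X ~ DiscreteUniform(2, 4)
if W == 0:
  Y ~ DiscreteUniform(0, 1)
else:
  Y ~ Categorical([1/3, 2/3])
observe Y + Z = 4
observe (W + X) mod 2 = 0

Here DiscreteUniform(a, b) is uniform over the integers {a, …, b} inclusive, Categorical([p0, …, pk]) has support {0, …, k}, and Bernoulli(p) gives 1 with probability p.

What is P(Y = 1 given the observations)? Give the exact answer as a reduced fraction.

Enumerate traces; 6 have nonzero weight after conditioning:
  (W=0, Z=3, X=2, Y=1) weight 1/24
  (W=0, Z=3, X=4, Y=1) weight 1/24
  (W=0, Z=4, X=2, Y=0) weight 1/24
  (W=0, Z=4, X=4, Y=0) weight 1/24
  (W=1, Z=3, X=3, Y=1) weight 1/54
  (W=1, Z=4, X=3, Y=0) weight 1/108
Group by Y:
  weight(Y=0) = 5/54
  weight(Y=1) = 11/108
Total weight = 5/54 + 11/108 = 7/36
P(Y=0 | obs) = 5/54 / 7/36 = 10/21
P(Y=1 | obs) = 11/108 / 7/36 = 11/21

P(Y = 1 | obs) = 11/21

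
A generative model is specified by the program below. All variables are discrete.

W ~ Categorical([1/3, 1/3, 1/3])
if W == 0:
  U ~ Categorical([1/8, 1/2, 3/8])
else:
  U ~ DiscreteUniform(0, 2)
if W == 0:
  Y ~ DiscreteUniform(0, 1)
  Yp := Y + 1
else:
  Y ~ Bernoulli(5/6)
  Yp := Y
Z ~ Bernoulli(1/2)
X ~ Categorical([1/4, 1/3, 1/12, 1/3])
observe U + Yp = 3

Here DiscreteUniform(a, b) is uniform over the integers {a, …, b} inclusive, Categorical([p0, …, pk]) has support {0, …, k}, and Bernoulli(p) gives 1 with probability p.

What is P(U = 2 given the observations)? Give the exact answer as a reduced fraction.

P(U = 2 | obs) = 107/143

Enumerate traces; 32 have nonzero weight after conditioning:
  (W=0, U=1, Y=1, Z=0, X=0) weight 1/96
  (W=0, U=1, Y=1, Z=0, X=1) weight 1/72
  (W=0, U=1, Y=1, Z=0, X=2) weight 1/288
  (W=0, U=1, Y=1, Z=0, X=3) weight 1/72
  (W=0, U=1, Y=1, Z=1, X=0) weight 1/96
  (W=0, U=1, Y=1, Z=1, X=1) weight 1/72
  (W=0, U=1, Y=1, Z=1, X=2) weight 1/288
  (W=0, U=1, Y=1, Z=1, X=3) weight 1/72
  (W=0, U=2, Y=0, Z=0, X=0) weight 1/128
  … 23 more
Group by U:
  weight(U=1) = 1/12
  weight(U=2) = 107/432
Total weight = 1/12 + 107/432 = 143/432
P(U=1 | obs) = 1/12 / 143/432 = 36/143
P(U=2 | obs) = 107/432 / 143/432 = 107/143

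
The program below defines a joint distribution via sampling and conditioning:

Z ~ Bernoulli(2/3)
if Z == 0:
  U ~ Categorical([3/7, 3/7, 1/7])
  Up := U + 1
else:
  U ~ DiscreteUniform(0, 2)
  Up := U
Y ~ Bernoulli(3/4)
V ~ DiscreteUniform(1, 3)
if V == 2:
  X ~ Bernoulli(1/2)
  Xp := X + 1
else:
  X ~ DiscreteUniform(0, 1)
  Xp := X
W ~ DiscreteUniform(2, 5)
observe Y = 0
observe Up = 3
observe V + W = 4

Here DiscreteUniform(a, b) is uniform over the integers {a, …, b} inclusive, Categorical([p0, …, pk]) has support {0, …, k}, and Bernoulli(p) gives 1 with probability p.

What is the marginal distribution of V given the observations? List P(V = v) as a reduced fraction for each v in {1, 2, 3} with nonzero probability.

P(V=1) = 1/2, P(V=2) = 1/2

Enumerate traces; 4 have nonzero weight after conditioning:
  (Z=0, U=2, Y=0, V=1, X=0, W=3) weight 1/2016
  (Z=0, U=2, Y=0, V=1, X=1, W=3) weight 1/2016
  (Z=0, U=2, Y=0, V=2, X=0, W=2) weight 1/2016
  (Z=0, U=2, Y=0, V=2, X=1, W=2) weight 1/2016
Group by V:
  weight(V=1) = 1/1008
  weight(V=2) = 1/1008
Total weight = 1/1008 + 1/1008 = 1/504
P(V=1 | obs) = 1/1008 / 1/504 = 1/2
P(V=2 | obs) = 1/1008 / 1/504 = 1/2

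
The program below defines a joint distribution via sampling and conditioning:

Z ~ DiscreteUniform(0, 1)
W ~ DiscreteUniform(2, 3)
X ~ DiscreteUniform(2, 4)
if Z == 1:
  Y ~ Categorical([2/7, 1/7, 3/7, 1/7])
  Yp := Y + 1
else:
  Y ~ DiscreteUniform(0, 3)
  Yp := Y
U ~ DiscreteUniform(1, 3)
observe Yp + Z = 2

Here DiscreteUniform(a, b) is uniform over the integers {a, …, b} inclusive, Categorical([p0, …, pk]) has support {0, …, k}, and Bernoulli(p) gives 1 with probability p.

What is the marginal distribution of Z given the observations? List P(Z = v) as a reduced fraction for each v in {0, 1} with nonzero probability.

P(Z=0) = 7/15, P(Z=1) = 8/15

Enumerate traces; 36 have nonzero weight after conditioning:
  (Z=0, W=2, X=2, Y=2, U=1) weight 1/144
  (Z=0, W=2, X=2, Y=2, U=2) weight 1/144
  (Z=0, W=2, X=2, Y=2, U=3) weight 1/144
  (Z=0, W=2, X=3, Y=2, U=1) weight 1/144
  (Z=0, W=2, X=3, Y=2, U=2) weight 1/144
  (Z=0, W=2, X=3, Y=2, U=3) weight 1/144
  (Z=0, W=2, X=4, Y=2, U=1) weight 1/144
  (Z=0, W=2, X=4, Y=2, U=2) weight 1/144
  (Z=1, W=2, X=2, Y=0, U=1) weight 1/126
  … 27 more
Group by Z:
  weight(Z=0) = 1/8
  weight(Z=1) = 1/7
Total weight = 1/8 + 1/7 = 15/56
P(Z=0 | obs) = 1/8 / 15/56 = 7/15
P(Z=1 | obs) = 1/7 / 15/56 = 8/15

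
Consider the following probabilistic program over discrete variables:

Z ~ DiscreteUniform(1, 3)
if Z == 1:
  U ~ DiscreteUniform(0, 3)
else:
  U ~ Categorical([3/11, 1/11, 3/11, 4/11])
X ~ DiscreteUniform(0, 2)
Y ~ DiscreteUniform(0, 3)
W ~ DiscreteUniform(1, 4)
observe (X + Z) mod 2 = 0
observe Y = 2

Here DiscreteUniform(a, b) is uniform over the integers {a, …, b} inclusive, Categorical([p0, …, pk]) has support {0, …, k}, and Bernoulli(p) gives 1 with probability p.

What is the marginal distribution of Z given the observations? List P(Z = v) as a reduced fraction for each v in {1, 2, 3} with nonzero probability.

P(Z=1) = 1/4, P(Z=2) = 1/2, P(Z=3) = 1/4

Enumerate traces; 64 have nonzero weight after conditioning:
  (Z=1, U=0, X=1, Y=2, W=1) weight 1/576
  (Z=1, U=0, X=1, Y=2, W=2) weight 1/576
  (Z=1, U=0, X=1, Y=2, W=3) weight 1/576
  (Z=1, U=0, X=1, Y=2, W=4) weight 1/576
  (Z=1, U=1, X=1, Y=2, W=1) weight 1/576
  (Z=1, U=1, X=1, Y=2, W=2) weight 1/576
  (Z=1, U=1, X=1, Y=2, W=3) weight 1/576
  (Z=1, U=1, X=1, Y=2, W=4) weight 1/576
  (Z=2, U=0, X=0, Y=2, W=1) weight 1/528
  (Z=3, U=0, X=1, Y=2, W=1) weight 1/528
  … 54 more
Group by Z:
  weight(Z=1) = 1/36
  weight(Z=2) = 1/18
  weight(Z=3) = 1/36
Total weight = 1/36 + 1/18 + 1/36 = 1/9
P(Z=1 | obs) = 1/36 / 1/9 = 1/4
P(Z=2 | obs) = 1/18 / 1/9 = 1/2
P(Z=3 | obs) = 1/36 / 1/9 = 1/4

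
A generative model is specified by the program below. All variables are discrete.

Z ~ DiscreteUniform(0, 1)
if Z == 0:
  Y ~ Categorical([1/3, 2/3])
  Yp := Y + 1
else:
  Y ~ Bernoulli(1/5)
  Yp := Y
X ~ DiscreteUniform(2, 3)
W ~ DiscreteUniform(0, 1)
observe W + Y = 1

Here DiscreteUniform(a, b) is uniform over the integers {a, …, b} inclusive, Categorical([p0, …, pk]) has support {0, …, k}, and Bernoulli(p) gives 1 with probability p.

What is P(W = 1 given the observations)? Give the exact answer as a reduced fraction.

P(W = 1 | obs) = 17/30

Enumerate traces; 8 have nonzero weight after conditioning:
  (Z=0, Y=0, X=2, W=1) weight 1/24
  (Z=0, Y=0, X=3, W=1) weight 1/24
  (Z=0, Y=1, X=2, W=0) weight 1/12
  (Z=0, Y=1, X=3, W=0) weight 1/12
  (Z=1, Y=0, X=2, W=1) weight 1/10
  (Z=1, Y=0, X=3, W=1) weight 1/10
  (Z=1, Y=1, X=2, W=0) weight 1/40
  (Z=1, Y=1, X=3, W=0) weight 1/40
Group by W:
  weight(W=0) = 13/60
  weight(W=1) = 17/60
Total weight = 13/60 + 17/60 = 1/2
P(W=0 | obs) = 13/60 / 1/2 = 13/30
P(W=1 | obs) = 17/60 / 1/2 = 17/30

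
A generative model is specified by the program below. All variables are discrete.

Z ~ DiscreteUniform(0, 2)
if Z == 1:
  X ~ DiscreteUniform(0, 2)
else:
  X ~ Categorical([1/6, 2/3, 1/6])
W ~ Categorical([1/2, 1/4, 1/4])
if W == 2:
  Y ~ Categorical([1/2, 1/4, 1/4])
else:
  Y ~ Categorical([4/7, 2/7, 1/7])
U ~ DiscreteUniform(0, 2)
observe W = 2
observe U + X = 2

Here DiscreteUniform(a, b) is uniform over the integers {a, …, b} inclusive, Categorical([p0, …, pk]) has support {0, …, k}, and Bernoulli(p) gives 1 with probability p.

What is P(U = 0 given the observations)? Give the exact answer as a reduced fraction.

P(U = 0 | obs) = 2/9

Enumerate traces; 27 have nonzero weight after conditioning:
  (Z=0, X=0, W=2, Y=0, U=2) weight 1/432
  (Z=0, X=0, W=2, Y=1, U=2) weight 1/864
  (Z=0, X=0, W=2, Y=2, U=2) weight 1/864
  (Z=0, X=1, W=2, Y=0, U=1) weight 1/108
  (Z=0, X=1, W=2, Y=1, U=1) weight 1/216
  (Z=0, X=1, W=2, Y=2, U=1) weight 1/216
  (Z=0, X=2, W=2, Y=0, U=0) weight 1/432
  (Z=0, X=2, W=2, Y=1, U=0) weight 1/864
  … 19 more
Group by U:
  weight(U=0) = 1/54
  weight(U=1) = 5/108
  weight(U=2) = 1/54
Total weight = 1/54 + 5/108 + 1/54 = 1/12
P(U=0 | obs) = 1/54 / 1/12 = 2/9
P(U=1 | obs) = 5/108 / 1/12 = 5/9
P(U=2 | obs) = 1/54 / 1/12 = 2/9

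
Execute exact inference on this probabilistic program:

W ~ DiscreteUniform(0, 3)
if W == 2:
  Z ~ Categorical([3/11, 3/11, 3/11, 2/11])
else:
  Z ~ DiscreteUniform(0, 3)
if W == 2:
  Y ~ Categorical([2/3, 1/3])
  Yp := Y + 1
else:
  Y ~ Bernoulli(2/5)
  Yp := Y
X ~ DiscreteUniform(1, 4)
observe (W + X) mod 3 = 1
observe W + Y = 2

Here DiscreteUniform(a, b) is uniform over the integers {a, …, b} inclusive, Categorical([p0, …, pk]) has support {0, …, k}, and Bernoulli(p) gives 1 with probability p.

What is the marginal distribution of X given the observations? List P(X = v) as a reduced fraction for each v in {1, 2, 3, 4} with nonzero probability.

Enumerate traces; 8 have nonzero weight after conditioning:
  (W=1, Z=0, Y=1, X=3) weight 1/160
  (W=1, Z=1, Y=1, X=3) weight 1/160
  (W=1, Z=2, Y=1, X=3) weight 1/160
  (W=1, Z=3, Y=1, X=3) weight 1/160
  (W=2, Z=0, Y=0, X=2) weight 1/88
  (W=2, Z=1, Y=0, X=2) weight 1/88
  (W=2, Z=2, Y=0, X=2) weight 1/88
  (W=2, Z=3, Y=0, X=2) weight 1/132
Group by X:
  weight(X=2) = 1/24
  weight(X=3) = 1/40
Total weight = 1/24 + 1/40 = 1/15
P(X=2 | obs) = 1/24 / 1/15 = 5/8
P(X=3 | obs) = 1/40 / 1/15 = 3/8

P(X=2) = 5/8, P(X=3) = 3/8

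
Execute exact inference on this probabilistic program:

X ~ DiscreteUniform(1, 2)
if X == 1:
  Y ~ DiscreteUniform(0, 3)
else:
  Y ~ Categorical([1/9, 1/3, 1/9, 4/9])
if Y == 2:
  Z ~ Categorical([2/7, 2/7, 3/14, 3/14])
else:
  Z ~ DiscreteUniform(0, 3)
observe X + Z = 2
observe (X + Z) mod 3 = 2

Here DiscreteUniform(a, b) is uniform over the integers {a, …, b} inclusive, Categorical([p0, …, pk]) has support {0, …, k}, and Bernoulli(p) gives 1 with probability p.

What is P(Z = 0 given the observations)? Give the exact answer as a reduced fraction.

Enumerate traces; 8 have nonzero weight after conditioning:
  (X=1, Y=0, Z=1) weight 1/32
  (X=1, Y=1, Z=1) weight 1/32
  (X=1, Y=2, Z=1) weight 1/28
  (X=1, Y=3, Z=1) weight 1/32
  (X=2, Y=0, Z=0) weight 1/72
  (X=2, Y=1, Z=0) weight 1/24
  (X=2, Y=2, Z=0) weight 1/63
  (X=2, Y=3, Z=0) weight 1/18
Group by Z:
  weight(Z=0) = 8/63
  weight(Z=1) = 29/224
Total weight = 8/63 + 29/224 = 517/2016
P(Z=0 | obs) = 8/63 / 517/2016 = 256/517
P(Z=1 | obs) = 29/224 / 517/2016 = 261/517

P(Z = 0 | obs) = 256/517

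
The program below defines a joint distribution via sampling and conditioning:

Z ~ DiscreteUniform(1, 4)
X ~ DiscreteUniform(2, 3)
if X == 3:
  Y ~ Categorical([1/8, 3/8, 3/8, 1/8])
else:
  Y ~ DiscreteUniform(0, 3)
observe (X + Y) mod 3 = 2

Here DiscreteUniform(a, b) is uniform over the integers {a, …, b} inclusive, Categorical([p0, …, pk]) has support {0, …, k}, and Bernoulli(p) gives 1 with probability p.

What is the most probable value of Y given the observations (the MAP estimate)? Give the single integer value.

Enumerate traces; 12 have nonzero weight after conditioning:
  (Z=1, X=2, Y=0) weight 1/32
  (Z=1, X=2, Y=3) weight 1/32
  (Z=1, X=3, Y=2) weight 3/64
  (Z=2, X=2, Y=0) weight 1/32
  (Z=2, X=2, Y=3) weight 1/32
  (Z=2, X=3, Y=2) weight 3/64
  (Z=3, X=2, Y=0) weight 1/32
  (Z=3, X=2, Y=3) weight 1/32
  … 4 more
Group by Y:
  weight(Y=0) = 1/8
  weight(Y=2) = 3/16
  weight(Y=3) = 1/8
Total weight = 1/8 + 3/16 + 1/8 = 7/16
P(Y=0 | obs) = 1/8 / 7/16 = 2/7
P(Y=2 | obs) = 3/16 / 7/16 = 3/7
P(Y=3 | obs) = 1/8 / 7/16 = 2/7
argmax = 2

argmax_v P(Y = v | obs) = 2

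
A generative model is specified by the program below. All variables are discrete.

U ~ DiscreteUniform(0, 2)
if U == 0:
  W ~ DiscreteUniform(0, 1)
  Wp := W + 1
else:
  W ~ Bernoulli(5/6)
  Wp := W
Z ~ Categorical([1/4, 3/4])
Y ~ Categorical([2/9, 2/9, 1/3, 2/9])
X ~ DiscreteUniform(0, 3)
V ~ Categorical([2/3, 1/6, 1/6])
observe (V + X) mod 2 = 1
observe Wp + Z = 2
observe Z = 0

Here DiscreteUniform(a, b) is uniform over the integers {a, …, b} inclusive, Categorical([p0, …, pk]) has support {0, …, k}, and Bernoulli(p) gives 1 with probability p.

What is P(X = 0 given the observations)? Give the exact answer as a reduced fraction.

Enumerate traces; 24 have nonzero weight after conditioning:
  (U=0, W=1, Z=0, Y=0, X=0, V=1) weight 1/2592
  (U=0, W=1, Z=0, Y=0, X=1, V=0) weight 1/648
  (U=0, W=1, Z=0, Y=0, X=1, V=2) weight 1/2592
  (U=0, W=1, Z=0, Y=0, X=2, V=1) weight 1/2592
  (U=0, W=1, Z=0, Y=0, X=3, V=0) weight 1/648
  (U=0, W=1, Z=0, Y=0, X=3, V=2) weight 1/2592
  (U=0, W=1, Z=0, Y=1, X=0, V=1) weight 1/2592
  (U=0, W=1, Z=0, Y=1, X=1, V=0) weight 1/648
  … 16 more
Group by X:
  weight(X=0) = 1/576
  weight(X=1) = 5/576
  weight(X=2) = 1/576
  weight(X=3) = 5/576
Total weight = 1/576 + 5/576 + 1/576 + 5/576 = 1/48
P(X=0 | obs) = 1/576 / 1/48 = 1/12
P(X=1 | obs) = 5/576 / 1/48 = 5/12
P(X=2 | obs) = 1/576 / 1/48 = 1/12
P(X=3 | obs) = 5/576 / 1/48 = 5/12

P(X = 0 | obs) = 1/12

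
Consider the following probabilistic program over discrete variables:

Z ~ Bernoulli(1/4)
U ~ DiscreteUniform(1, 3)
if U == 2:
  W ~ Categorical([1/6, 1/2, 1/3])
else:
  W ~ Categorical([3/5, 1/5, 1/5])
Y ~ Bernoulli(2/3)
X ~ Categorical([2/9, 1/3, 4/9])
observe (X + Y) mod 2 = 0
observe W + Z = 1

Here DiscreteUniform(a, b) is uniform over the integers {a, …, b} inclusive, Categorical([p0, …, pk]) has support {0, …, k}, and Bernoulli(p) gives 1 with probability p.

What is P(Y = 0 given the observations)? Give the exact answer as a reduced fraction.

P(Y = 0 | obs) = 1/2

Enumerate traces; 18 have nonzero weight after conditioning:
  (Z=0, U=1, W=1, Y=0, X=0) weight 1/270
  (Z=0, U=1, W=1, Y=0, X=2) weight 1/135
  (Z=0, U=1, W=1, Y=1, X=1) weight 1/90
  (Z=0, U=2, W=1, Y=0, X=0) weight 1/108
  (Z=0, U=2, W=1, Y=0, X=2) weight 1/54
  (Z=0, U=2, W=1, Y=1, X=1) weight 1/36
  (Z=0, U=3, W=1, Y=0, X=0) weight 1/270
  (Z=0, U=3, W=1, Y=0, X=2) weight 1/135
  … 10 more
Group by Y:
  weight(Y=0) = 61/810
  weight(Y=1) = 61/810
Total weight = 61/810 + 61/810 = 61/405
P(Y=0 | obs) = 61/810 / 61/405 = 1/2
P(Y=1 | obs) = 61/810 / 61/405 = 1/2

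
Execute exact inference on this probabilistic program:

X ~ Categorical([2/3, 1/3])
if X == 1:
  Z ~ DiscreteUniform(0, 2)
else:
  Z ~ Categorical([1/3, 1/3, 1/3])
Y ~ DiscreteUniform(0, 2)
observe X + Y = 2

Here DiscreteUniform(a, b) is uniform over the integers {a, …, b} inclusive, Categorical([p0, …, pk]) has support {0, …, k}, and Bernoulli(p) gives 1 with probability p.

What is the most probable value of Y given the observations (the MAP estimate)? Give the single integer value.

Enumerate traces; 6 have nonzero weight after conditioning:
  (X=0, Z=0, Y=2) weight 2/27
  (X=0, Z=1, Y=2) weight 2/27
  (X=0, Z=2, Y=2) weight 2/27
  (X=1, Z=0, Y=1) weight 1/27
  (X=1, Z=1, Y=1) weight 1/27
  (X=1, Z=2, Y=1) weight 1/27
Group by Y:
  weight(Y=1) = 1/9
  weight(Y=2) = 2/9
Total weight = 1/9 + 2/9 = 1/3
P(Y=1 | obs) = 1/9 / 1/3 = 1/3
P(Y=2 | obs) = 2/9 / 1/3 = 2/3
argmax = 2

argmax_v P(Y = v | obs) = 2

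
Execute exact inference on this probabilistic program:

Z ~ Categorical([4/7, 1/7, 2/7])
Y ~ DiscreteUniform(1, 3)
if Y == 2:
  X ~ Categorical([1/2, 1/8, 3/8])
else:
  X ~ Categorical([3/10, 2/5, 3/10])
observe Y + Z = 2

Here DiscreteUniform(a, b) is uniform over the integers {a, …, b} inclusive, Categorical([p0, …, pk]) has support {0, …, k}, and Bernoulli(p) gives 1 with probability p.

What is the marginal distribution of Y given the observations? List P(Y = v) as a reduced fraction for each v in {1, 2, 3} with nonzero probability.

Enumerate traces; 6 have nonzero weight after conditioning:
  (Z=0, Y=2, X=0) weight 2/21
  (Z=0, Y=2, X=1) weight 1/42
  (Z=0, Y=2, X=2) weight 1/14
  (Z=1, Y=1, X=0) weight 1/70
  (Z=1, Y=1, X=1) weight 2/105
  (Z=1, Y=1, X=2) weight 1/70
Group by Y:
  weight(Y=1) = 1/21
  weight(Y=2) = 4/21
Total weight = 1/21 + 4/21 = 5/21
P(Y=1 | obs) = 1/21 / 5/21 = 1/5
P(Y=2 | obs) = 4/21 / 5/21 = 4/5

P(Y=1) = 1/5, P(Y=2) = 4/5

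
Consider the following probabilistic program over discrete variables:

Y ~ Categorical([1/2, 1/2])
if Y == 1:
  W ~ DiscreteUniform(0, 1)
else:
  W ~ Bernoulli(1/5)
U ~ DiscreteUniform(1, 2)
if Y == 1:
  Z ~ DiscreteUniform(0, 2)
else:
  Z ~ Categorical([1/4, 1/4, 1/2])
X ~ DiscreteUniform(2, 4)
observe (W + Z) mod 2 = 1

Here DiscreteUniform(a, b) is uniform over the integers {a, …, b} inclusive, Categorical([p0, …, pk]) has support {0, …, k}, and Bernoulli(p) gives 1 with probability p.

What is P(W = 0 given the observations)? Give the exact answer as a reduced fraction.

Enumerate traces; 36 have nonzero weight after conditioning:
  (Y=0, W=0, U=1, Z=1, X=2) weight 1/60
  (Y=0, W=0, U=1, Z=1, X=3) weight 1/60
  (Y=0, W=0, U=1, Z=1, X=4) weight 1/60
  (Y=0, W=0, U=2, Z=1, X=2) weight 1/60
  (Y=0, W=0, U=2, Z=1, X=3) weight 1/60
  (Y=0, W=0, U=2, Z=1, X=4) weight 1/60
  (Y=0, W=1, U=1, Z=0, X=2) weight 1/240
  (Y=0, W=1, U=1, Z=0, X=3) weight 1/240
  … 28 more
Group by W:
  weight(W=0) = 11/60
  weight(W=1) = 29/120
Total weight = 11/60 + 29/120 = 17/40
P(W=0 | obs) = 11/60 / 17/40 = 22/51
P(W=1 | obs) = 29/120 / 17/40 = 29/51

P(W = 0 | obs) = 22/51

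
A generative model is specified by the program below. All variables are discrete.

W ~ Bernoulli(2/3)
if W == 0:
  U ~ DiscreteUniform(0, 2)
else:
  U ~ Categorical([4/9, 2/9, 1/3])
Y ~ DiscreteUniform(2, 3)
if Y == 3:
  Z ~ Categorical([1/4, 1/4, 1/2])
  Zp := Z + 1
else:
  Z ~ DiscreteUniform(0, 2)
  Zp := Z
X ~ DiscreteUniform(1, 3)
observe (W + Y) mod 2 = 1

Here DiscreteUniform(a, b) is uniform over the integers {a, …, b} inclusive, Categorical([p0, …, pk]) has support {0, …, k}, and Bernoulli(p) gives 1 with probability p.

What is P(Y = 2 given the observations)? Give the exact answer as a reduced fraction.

P(Y = 2 | obs) = 2/3

Enumerate traces; 54 have nonzero weight after conditioning:
  (W=0, U=0, Y=3, Z=0, X=1) weight 1/216
  (W=0, U=0, Y=3, Z=0, X=2) weight 1/216
  (W=0, U=0, Y=3, Z=0, X=3) weight 1/216
  (W=0, U=0, Y=3, Z=1, X=1) weight 1/216
  (W=0, U=0, Y=3, Z=1, X=2) weight 1/216
  (W=0, U=0, Y=3, Z=1, X=3) weight 1/216
  (W=0, U=0, Y=3, Z=2, X=1) weight 1/108
  (W=0, U=0, Y=3, Z=2, X=2) weight 1/108
  (W=1, U=0, Y=2, Z=0, X=1) weight 4/243
  … 45 more
Group by Y:
  weight(Y=2) = 1/3
  weight(Y=3) = 1/6
Total weight = 1/3 + 1/6 = 1/2
P(Y=2 | obs) = 1/3 / 1/2 = 2/3
P(Y=3 | obs) = 1/6 / 1/2 = 1/3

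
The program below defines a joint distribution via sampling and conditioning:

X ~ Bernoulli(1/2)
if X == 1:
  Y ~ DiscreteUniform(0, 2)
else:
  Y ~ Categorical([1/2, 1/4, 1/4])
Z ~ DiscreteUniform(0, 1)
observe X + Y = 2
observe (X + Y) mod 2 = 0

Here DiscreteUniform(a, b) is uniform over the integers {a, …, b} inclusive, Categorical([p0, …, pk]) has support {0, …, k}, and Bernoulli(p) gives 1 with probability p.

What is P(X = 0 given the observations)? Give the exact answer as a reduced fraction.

Enumerate traces; 4 have nonzero weight after conditioning:
  (X=0, Y=2, Z=0) weight 1/16
  (X=0, Y=2, Z=1) weight 1/16
  (X=1, Y=1, Z=0) weight 1/12
  (X=1, Y=1, Z=1) weight 1/12
Group by X:
  weight(X=0) = 1/8
  weight(X=1) = 1/6
Total weight = 1/8 + 1/6 = 7/24
P(X=0 | obs) = 1/8 / 7/24 = 3/7
P(X=1 | obs) = 1/6 / 7/24 = 4/7

P(X = 0 | obs) = 3/7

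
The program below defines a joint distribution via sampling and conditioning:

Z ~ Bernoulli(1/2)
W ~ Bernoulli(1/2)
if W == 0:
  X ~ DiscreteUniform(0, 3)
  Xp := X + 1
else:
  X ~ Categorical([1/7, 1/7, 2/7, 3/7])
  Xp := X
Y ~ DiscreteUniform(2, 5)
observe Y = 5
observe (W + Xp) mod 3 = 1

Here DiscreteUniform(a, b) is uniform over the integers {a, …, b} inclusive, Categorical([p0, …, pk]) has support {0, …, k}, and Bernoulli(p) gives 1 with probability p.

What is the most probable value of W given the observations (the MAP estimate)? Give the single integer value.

argmax_v P(W = v | obs) = 1

Enumerate traces; 8 have nonzero weight after conditioning:
  (Z=0, W=0, X=0, Y=5) weight 1/64
  (Z=0, W=0, X=3, Y=5) weight 1/64
  (Z=0, W=1, X=0, Y=5) weight 1/112
  (Z=0, W=1, X=3, Y=5) weight 3/112
  (Z=1, W=0, X=0, Y=5) weight 1/64
  (Z=1, W=0, X=3, Y=5) weight 1/64
  (Z=1, W=1, X=0, Y=5) weight 1/112
  (Z=1, W=1, X=3, Y=5) weight 3/112
Group by W:
  weight(W=0) = 1/16
  weight(W=1) = 1/14
Total weight = 1/16 + 1/14 = 15/112
P(W=0 | obs) = 1/16 / 15/112 = 7/15
P(W=1 | obs) = 1/14 / 15/112 = 8/15
argmax = 1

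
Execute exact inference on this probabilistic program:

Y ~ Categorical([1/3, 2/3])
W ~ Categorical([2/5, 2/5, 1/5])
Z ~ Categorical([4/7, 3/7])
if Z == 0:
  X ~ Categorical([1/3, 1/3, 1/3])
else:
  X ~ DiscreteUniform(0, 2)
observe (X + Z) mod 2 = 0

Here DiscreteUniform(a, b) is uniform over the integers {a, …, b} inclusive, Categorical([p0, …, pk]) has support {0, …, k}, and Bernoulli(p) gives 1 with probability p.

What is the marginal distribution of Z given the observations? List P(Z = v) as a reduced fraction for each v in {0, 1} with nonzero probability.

Enumerate traces; 18 have nonzero weight after conditioning:
  (Y=0, W=0, Z=0, X=0) weight 8/315
  (Y=0, W=0, Z=0, X=2) weight 8/315
  (Y=0, W=0, Z=1, X=1) weight 2/105
  (Y=0, W=1, Z=0, X=0) weight 8/315
  (Y=0, W=1, Z=0, X=2) weight 8/315
  (Y=0, W=1, Z=1, X=1) weight 2/105
  (Y=0, W=2, Z=0, X=0) weight 4/315
  (Y=0, W=2, Z=0, X=2) weight 4/315
  … 10 more
Group by Z:
  weight(Z=0) = 8/21
  weight(Z=1) = 1/7
Total weight = 8/21 + 1/7 = 11/21
P(Z=0 | obs) = 8/21 / 11/21 = 8/11
P(Z=1 | obs) = 1/7 / 11/21 = 3/11

P(Z=0) = 8/11, P(Z=1) = 3/11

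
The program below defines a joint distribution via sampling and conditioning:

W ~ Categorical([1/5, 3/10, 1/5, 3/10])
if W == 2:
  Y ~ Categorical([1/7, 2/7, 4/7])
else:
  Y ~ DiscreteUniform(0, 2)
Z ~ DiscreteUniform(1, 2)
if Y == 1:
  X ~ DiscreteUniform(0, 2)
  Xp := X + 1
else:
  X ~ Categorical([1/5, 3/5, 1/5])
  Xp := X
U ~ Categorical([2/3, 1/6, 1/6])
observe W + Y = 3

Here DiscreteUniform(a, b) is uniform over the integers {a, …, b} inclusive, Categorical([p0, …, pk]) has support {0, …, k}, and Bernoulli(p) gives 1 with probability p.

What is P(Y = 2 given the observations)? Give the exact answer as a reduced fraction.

Enumerate traces; 54 have nonzero weight after conditioning:
  (W=1, Y=2, Z=1, X=0, U=0) weight 1/150
  (W=1, Y=2, Z=1, X=0, U=1) weight 1/600
  (W=1, Y=2, Z=1, X=0, U=2) weight 1/600
  (W=1, Y=2, Z=1, X=1, U=0) weight 1/50
  (W=1, Y=2, Z=1, X=1, U=1) weight 1/200
  (W=1, Y=2, Z=1, X=1, U=2) weight 1/200
  (W=1, Y=2, Z=1, X=2, U=0) weight 1/150
  (W=1, Y=2, Z=1, X=2, U=1) weight 1/600
  (W=2, Y=1, Z=1, X=0, U=0) weight 2/315
  (W=3, Y=0, Z=1, X=0, U=0) weight 1/150
  … 44 more
Group by Y:
  weight(Y=0) = 1/10
  weight(Y=1) = 2/35
  weight(Y=2) = 1/10
Total weight = 1/10 + 2/35 + 1/10 = 9/35
P(Y=0 | obs) = 1/10 / 9/35 = 7/18
P(Y=1 | obs) = 2/35 / 9/35 = 2/9
P(Y=2 | obs) = 1/10 / 9/35 = 7/18

P(Y = 2 | obs) = 7/18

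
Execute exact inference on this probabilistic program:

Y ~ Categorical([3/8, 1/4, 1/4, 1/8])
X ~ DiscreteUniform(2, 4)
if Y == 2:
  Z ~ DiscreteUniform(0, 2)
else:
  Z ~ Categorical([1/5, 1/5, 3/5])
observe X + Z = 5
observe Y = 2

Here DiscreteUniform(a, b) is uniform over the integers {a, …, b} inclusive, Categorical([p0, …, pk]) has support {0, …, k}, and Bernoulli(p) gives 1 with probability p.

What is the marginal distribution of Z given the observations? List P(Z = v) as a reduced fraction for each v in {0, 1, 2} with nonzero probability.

P(Z=1) = 1/2, P(Z=2) = 1/2

Enumerate traces; 2 have nonzero weight after conditioning:
  (Y=2, X=3, Z=2) weight 1/36
  (Y=2, X=4, Z=1) weight 1/36
Group by Z:
  weight(Z=1) = 1/36
  weight(Z=2) = 1/36
Total weight = 1/36 + 1/36 = 1/18
P(Z=1 | obs) = 1/36 / 1/18 = 1/2
P(Z=2 | obs) = 1/36 / 1/18 = 1/2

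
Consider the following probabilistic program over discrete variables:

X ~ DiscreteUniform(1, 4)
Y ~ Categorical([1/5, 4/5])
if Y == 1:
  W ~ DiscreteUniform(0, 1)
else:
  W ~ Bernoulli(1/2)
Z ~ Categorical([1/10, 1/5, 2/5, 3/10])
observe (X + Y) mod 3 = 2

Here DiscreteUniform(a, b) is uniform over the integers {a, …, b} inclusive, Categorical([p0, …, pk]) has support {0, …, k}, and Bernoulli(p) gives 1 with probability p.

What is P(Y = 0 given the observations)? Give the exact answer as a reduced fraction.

P(Y = 0 | obs) = 1/9

Enumerate traces; 24 have nonzero weight after conditioning:
  (X=1, Y=1, W=0, Z=0) weight 1/100
  (X=1, Y=1, W=0, Z=1) weight 1/50
  (X=1, Y=1, W=0, Z=2) weight 1/25
  (X=1, Y=1, W=0, Z=3) weight 3/100
  (X=1, Y=1, W=1, Z=0) weight 1/100
  (X=1, Y=1, W=1, Z=1) weight 1/50
  (X=1, Y=1, W=1, Z=2) weight 1/25
  (X=1, Y=1, W=1, Z=3) weight 3/100
  (X=2, Y=0, W=0, Z=0) weight 1/400
  … 15 more
Group by Y:
  weight(Y=0) = 1/20
  weight(Y=1) = 2/5
Total weight = 1/20 + 2/5 = 9/20
P(Y=0 | obs) = 1/20 / 9/20 = 1/9
P(Y=1 | obs) = 2/5 / 9/20 = 8/9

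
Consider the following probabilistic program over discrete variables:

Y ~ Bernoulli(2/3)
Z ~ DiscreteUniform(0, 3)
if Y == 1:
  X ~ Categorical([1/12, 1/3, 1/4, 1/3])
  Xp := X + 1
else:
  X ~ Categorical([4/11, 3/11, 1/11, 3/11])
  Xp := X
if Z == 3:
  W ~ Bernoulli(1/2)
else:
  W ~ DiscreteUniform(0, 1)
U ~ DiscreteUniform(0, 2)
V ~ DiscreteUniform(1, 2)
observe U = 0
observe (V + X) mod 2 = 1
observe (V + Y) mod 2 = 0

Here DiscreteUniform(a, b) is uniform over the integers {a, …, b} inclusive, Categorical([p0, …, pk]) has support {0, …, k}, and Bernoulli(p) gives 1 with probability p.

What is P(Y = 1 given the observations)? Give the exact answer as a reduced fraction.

P(Y = 1 | obs) = 11/20

Enumerate traces; 32 have nonzero weight after conditioning:
  (Y=0, Z=0, X=1, W=0, U=0, V=2) weight 1/528
  (Y=0, Z=0, X=1, W=1, U=0, V=2) weight 1/528
  (Y=0, Z=0, X=3, W=0, U=0, V=2) weight 1/528
  (Y=0, Z=0, X=3, W=1, U=0, V=2) weight 1/528
  (Y=0, Z=1, X=1, W=0, U=0, V=2) weight 1/528
  (Y=0, Z=1, X=1, W=1, U=0, V=2) weight 1/528
  (Y=0, Z=1, X=3, W=0, U=0, V=2) weight 1/528
  (Y=0, Z=1, X=3, W=1, U=0, V=2) weight 1/528
  (Y=1, Z=0, X=0, W=0, U=0, V=1) weight 1/864
  … 23 more
Group by Y:
  weight(Y=0) = 1/33
  weight(Y=1) = 1/27
Total weight = 1/33 + 1/27 = 20/297
P(Y=0 | obs) = 1/33 / 20/297 = 9/20
P(Y=1 | obs) = 1/27 / 20/297 = 11/20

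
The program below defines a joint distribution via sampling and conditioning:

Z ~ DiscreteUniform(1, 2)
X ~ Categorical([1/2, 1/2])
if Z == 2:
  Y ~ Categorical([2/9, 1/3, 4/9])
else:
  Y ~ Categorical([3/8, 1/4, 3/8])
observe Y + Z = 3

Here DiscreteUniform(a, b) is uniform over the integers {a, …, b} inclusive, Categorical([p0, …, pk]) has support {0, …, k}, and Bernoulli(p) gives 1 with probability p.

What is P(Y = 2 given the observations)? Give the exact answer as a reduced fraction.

Enumerate traces; 4 have nonzero weight after conditioning:
  (Z=1, X=0, Y=2) weight 3/32
  (Z=1, X=1, Y=2) weight 3/32
  (Z=2, X=0, Y=1) weight 1/12
  (Z=2, X=1, Y=1) weight 1/12
Group by Y:
  weight(Y=1) = 1/6
  weight(Y=2) = 3/16
Total weight = 1/6 + 3/16 = 17/48
P(Y=1 | obs) = 1/6 / 17/48 = 8/17
P(Y=2 | obs) = 3/16 / 17/48 = 9/17

P(Y = 2 | obs) = 9/17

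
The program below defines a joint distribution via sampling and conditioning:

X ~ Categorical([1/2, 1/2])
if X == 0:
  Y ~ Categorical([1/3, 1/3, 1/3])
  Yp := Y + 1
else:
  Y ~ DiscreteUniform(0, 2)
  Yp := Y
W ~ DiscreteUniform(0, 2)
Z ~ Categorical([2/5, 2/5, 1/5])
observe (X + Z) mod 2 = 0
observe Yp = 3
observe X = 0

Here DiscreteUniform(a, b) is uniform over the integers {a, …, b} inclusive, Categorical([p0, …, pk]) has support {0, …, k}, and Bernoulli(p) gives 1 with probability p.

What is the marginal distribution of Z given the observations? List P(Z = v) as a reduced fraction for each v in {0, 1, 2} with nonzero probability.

Enumerate traces; 6 have nonzero weight after conditioning:
  (X=0, Y=2, W=0, Z=0) weight 1/45
  (X=0, Y=2, W=0, Z=2) weight 1/90
  (X=0, Y=2, W=1, Z=0) weight 1/45
  (X=0, Y=2, W=1, Z=2) weight 1/90
  (X=0, Y=2, W=2, Z=0) weight 1/45
  (X=0, Y=2, W=2, Z=2) weight 1/90
Group by Z:
  weight(Z=0) = 1/15
  weight(Z=2) = 1/30
Total weight = 1/15 + 1/30 = 1/10
P(Z=0 | obs) = 1/15 / 1/10 = 2/3
P(Z=2 | obs) = 1/30 / 1/10 = 1/3

P(Z=0) = 2/3, P(Z=2) = 1/3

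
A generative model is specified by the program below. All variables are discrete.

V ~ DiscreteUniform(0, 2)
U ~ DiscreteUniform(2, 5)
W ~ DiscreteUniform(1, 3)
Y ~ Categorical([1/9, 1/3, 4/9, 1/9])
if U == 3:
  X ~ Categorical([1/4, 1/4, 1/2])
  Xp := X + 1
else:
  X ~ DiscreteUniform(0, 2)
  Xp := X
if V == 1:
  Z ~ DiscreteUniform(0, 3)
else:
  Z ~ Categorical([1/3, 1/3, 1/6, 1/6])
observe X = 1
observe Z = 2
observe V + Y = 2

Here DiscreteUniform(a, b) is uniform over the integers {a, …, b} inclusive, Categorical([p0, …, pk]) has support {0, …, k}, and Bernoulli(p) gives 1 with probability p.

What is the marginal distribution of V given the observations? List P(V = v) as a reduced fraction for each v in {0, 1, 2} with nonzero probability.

Enumerate traces; 36 have nonzero weight after conditioning:
  (V=0, U=2, W=1, Y=2, X=1, Z=2) weight 1/1458
  (V=0, U=2, W=2, Y=2, X=1, Z=2) weight 1/1458
  (V=0, U=2, W=3, Y=2, X=1, Z=2) weight 1/1458
  (V=0, U=3, W=1, Y=2, X=1, Z=2) weight 1/1944
  (V=0, U=3, W=2, Y=2, X=1, Z=2) weight 1/1944
  (V=0, U=3, W=3, Y=2, X=1, Z=2) weight 1/1944
  (V=0, U=4, W=1, Y=2, X=1, Z=2) weight 1/1458
  (V=0, U=4, W=2, Y=2, X=1, Z=2) weight 1/1458
  (V=1, U=2, W=1, Y=1, X=1, Z=2) weight 1/1296
  (V=2, U=2, W=1, Y=0, X=1, Z=2) weight 1/5832
  … 26 more
Group by V:
  weight(V=0) = 5/648
  weight(V=1) = 5/576
  weight(V=2) = 5/2592
Total weight = 5/648 + 5/576 + 5/2592 = 95/5184
P(V=0 | obs) = 5/648 / 95/5184 = 8/19
P(V=1 | obs) = 5/576 / 95/5184 = 9/19
P(V=2 | obs) = 5/2592 / 95/5184 = 2/19

P(V=0) = 8/19, P(V=1) = 9/19, P(V=2) = 2/19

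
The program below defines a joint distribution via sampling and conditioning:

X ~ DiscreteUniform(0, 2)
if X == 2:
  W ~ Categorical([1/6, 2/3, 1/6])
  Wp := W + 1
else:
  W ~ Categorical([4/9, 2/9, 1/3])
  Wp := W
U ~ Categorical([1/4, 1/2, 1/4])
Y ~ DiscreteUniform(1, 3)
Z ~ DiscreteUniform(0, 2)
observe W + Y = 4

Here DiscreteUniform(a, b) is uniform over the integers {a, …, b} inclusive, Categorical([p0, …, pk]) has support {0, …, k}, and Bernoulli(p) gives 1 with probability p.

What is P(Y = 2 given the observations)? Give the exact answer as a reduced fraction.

Enumerate traces; 54 have nonzero weight after conditioning:
  (X=0, W=1, U=0, Y=3, Z=0) weight 1/486
  (X=0, W=1, U=0, Y=3, Z=1) weight 1/486
  (X=0, W=1, U=0, Y=3, Z=2) weight 1/486
  (X=0, W=1, U=1, Y=3, Z=0) weight 1/243
  (X=0, W=1, U=1, Y=3, Z=1) weight 1/243
  (X=0, W=1, U=1, Y=3, Z=2) weight 1/243
  (X=0, W=1, U=2, Y=3, Z=0) weight 1/486
  (X=0, W=1, U=2, Y=3, Z=1) weight 1/486
  (X=0, W=2, U=0, Y=2, Z=0) weight 1/324
  … 45 more
Group by Y:
  weight(Y=2) = 5/54
  weight(Y=3) = 10/81
Total weight = 5/54 + 10/81 = 35/162
P(Y=2 | obs) = 5/54 / 35/162 = 3/7
P(Y=3 | obs) = 10/81 / 35/162 = 4/7

P(Y = 2 | obs) = 3/7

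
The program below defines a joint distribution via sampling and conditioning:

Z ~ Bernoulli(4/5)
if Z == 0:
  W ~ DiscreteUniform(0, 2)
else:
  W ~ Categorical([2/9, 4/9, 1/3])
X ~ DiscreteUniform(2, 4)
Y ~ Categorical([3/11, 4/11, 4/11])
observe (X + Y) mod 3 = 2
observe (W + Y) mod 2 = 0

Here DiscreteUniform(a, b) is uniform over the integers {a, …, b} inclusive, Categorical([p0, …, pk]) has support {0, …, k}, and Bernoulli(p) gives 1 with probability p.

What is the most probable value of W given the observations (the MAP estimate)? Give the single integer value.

Enumerate traces; 10 have nonzero weight after conditioning:
  (Z=0, W=0, X=2, Y=0) weight 1/165
  (Z=0, W=0, X=3, Y=2) weight 4/495
  (Z=0, W=1, X=4, Y=1) weight 4/495
  (Z=0, W=2, X=2, Y=0) weight 1/165
  (Z=0, W=2, X=3, Y=2) weight 4/495
  (Z=1, W=0, X=2, Y=0) weight 8/495
  (Z=1, W=0, X=3, Y=2) weight 32/1485
  (Z=1, W=1, X=4, Y=1) weight 64/1485
  … 2 more
Group by W:
  weight(W=0) = 7/135
  weight(W=1) = 76/1485
  weight(W=2) = 7/99
Total weight = 7/135 + 76/1485 + 7/99 = 86/495
P(W=0 | obs) = 7/135 / 86/495 = 77/258
P(W=1 | obs) = 76/1485 / 86/495 = 38/129
P(W=2 | obs) = 7/99 / 86/495 = 35/86
argmax = 2

argmax_v P(W = v | obs) = 2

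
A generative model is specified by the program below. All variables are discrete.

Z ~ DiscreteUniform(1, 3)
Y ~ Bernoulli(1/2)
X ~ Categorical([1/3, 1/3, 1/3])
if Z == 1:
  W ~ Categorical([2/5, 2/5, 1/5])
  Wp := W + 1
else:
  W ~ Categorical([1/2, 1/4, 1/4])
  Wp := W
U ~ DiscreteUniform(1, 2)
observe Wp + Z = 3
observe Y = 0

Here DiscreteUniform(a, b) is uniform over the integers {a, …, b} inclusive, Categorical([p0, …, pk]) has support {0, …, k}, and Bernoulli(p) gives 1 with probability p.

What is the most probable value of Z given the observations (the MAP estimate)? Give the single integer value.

argmax_v P(Z = v | obs) = 3

Enumerate traces; 18 have nonzero weight after conditioning:
  (Z=1, Y=0, X=0, W=1, U=1) weight 1/90
  (Z=1, Y=0, X=0, W=1, U=2) weight 1/90
  (Z=1, Y=0, X=1, W=1, U=1) weight 1/90
  (Z=1, Y=0, X=1, W=1, U=2) weight 1/90
  (Z=1, Y=0, X=2, W=1, U=1) weight 1/90
  (Z=1, Y=0, X=2, W=1, U=2) weight 1/90
  (Z=2, Y=0, X=0, W=1, U=1) weight 1/144
  (Z=2, Y=0, X=0, W=1, U=2) weight 1/144
  (Z=3, Y=0, X=0, W=0, U=1) weight 1/72
  … 9 more
Group by Z:
  weight(Z=1) = 1/15
  weight(Z=2) = 1/24
  weight(Z=3) = 1/12
Total weight = 1/15 + 1/24 + 1/12 = 23/120
P(Z=1 | obs) = 1/15 / 23/120 = 8/23
P(Z=2 | obs) = 1/24 / 23/120 = 5/23
P(Z=3 | obs) = 1/12 / 23/120 = 10/23
argmax = 3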